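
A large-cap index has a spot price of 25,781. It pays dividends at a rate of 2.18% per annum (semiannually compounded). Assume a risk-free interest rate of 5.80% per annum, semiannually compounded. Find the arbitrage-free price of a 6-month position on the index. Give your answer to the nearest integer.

26,243

F = S · (1+r/2)^(2T) / (1+q/2)^(2T)
= 25781 × 1.029000 / 1.010900 = 25781 × 1.017905
F = 26,243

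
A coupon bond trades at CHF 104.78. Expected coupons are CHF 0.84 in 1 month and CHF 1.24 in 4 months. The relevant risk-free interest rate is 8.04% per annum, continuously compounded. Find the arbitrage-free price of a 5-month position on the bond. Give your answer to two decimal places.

CHF 106.24

PV(coupons) I = 0.84·e^(−0.0804·1/12) + 1.24·e^(−0.0804·4/12)
I = 0.8344 + 1.2072 = 2.0416
F = (S − I)·e^(rT) = (104.78 − 2.0416) · e^(0.0804·5/12)
= 102.7384 · e^0.033500 = 102.7384 × 1.034067 = CHF 106.24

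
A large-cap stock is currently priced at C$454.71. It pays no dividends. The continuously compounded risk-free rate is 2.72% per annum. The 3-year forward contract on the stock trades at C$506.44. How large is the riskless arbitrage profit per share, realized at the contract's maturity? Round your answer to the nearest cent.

C$13.07 per share

Fair forward: F* = S·e^(carry·T), with carry = r = 0.0272
F* = 454.71 · e^(0.0272 × 3) = 454.71 · e^0.081600 = 454.71 × 1.085022 = C$493.3704
Market C$506.44 > fair C$493.3704: forward overpriced → cash-and-carry (buy spot, short the forward).
At maturity, profit = |F_mkt − F*| = |506.44 − 493.3704| = C$13.07 per share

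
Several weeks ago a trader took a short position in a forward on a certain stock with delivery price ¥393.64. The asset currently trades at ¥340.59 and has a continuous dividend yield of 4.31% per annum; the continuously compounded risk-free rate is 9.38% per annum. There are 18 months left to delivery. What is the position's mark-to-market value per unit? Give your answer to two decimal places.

¥22.71

Current fair forward for the remaining 18 months: F = S·e^((r − q)·T), (r − q) = 0.0938 − 0.0431 = 0.0507
F = 340.59 · e^(0.0507 × 18/12) = 340.59 × 1.079017 = 367.5024
Value of long forward = (F − K)·e^(−rT) = (367.5024 − 393.64) · e^(−0.0938·18/12)
= -26.1376 × 0.868750 = -22.71
Short position value = −(long value) = ¥22.71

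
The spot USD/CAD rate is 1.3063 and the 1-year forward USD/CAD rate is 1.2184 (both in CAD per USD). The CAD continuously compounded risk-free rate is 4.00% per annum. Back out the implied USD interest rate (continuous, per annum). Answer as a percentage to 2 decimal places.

10.97%

F = S·e^((r_CAD − r_USD)T) ⇒ r_USD = r_CAD − ln(F/S)/T
ln(1.2184/1.3063) = -0.069660; /(12/12) = -0.069660
r_USD = 0.0400 + 0.069660 = 0.109660
r_USD = 10.97%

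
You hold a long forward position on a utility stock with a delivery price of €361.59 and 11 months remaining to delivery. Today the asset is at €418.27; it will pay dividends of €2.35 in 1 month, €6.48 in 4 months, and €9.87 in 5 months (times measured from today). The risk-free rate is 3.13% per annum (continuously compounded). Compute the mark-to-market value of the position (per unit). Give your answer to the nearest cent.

€48.41

PV(remaining dividends) I = 2.35·e^(−0.0313·1/12) + 6.48·e^(−0.0313·4/12) + 9.87·e^(−0.0313·5/12) = 18.4987
Current forward F = (S − I)·e^(rT) = (418.27 − 18.4987)·e^(0.0313·11/12) = 399.7713 × 1.029107 = 411.4074
Value (long) = (F − K)·e^(−rT) = (411.4074 − 361.59) × 0.971716 = 48.4084
Value = €48.41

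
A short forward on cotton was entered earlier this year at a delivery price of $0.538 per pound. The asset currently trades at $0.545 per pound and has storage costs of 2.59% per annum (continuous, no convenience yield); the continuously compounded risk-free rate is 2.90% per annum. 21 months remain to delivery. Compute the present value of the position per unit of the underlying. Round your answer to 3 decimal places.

Current fair forward for the remaining 21 months: F = S·e^((r + u)·T), (r + u) = 0.0290 + 0.0259 = 0.0549
F = 0.545 · e^(0.0549 × 21/12) = 0.545 × 1.100842 = 0.6000
Value of long forward = (F − K)·e^(−rT) = (0.6000 − 0.538) · e^(−0.0290·21/12)
= 0.0620 × 0.950516 = 0.059
Short position value = −(long value) = -$0.059

-$0.059 per pound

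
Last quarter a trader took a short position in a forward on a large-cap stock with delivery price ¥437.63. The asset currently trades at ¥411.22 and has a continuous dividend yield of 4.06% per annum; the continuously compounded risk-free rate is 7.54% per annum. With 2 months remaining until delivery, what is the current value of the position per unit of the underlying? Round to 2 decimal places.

Current fair forward for the remaining 2 months: F = S·e^((r − q)·T), (r − q) = 0.0754 − 0.0406 = 0.0348
F = 411.22 · e^(0.0348 × 2/12) = 411.22 × 1.005817 = 413.6121
Value of long forward = (F − K)·e^(−rT) = (413.6121 − 437.63) · e^(−0.0754·2/12)
= -24.0179 × 0.987512 = -23.72
Short position value = −(long value) = ¥23.72

¥23.72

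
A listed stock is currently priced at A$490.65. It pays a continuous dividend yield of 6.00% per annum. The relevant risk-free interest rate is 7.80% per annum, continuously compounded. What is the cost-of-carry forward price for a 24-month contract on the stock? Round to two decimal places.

F = S·e^((r − q)T) = 490.65 · e^((0.0780 − 0.0600) × 24/12)
= 490.65 · e^0.036000 = 490.65 × 1.036656
F = A$508.64

A$508.64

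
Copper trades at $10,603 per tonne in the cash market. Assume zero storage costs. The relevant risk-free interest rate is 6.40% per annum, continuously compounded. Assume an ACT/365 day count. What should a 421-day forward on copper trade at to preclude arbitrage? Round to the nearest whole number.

F = S·e^(rT) = 10603 · e^(0.0640 × 421/365) = 10603 · e^0.073819
= 10603 × 1.076612 = $11,415 per tonne

$11,415 per tonne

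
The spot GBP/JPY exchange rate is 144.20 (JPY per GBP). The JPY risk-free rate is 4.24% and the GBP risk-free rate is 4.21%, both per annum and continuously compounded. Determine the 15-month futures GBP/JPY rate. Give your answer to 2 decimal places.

F = S·e^((r_JPY − r_GBP)T) = 144.20 · e^((0.0424 − 0.0421) × 15/12)
= 144.20 · e^0.000375 = 144.20 × 1.000375
F = 144.25 JPY per GBP

144.25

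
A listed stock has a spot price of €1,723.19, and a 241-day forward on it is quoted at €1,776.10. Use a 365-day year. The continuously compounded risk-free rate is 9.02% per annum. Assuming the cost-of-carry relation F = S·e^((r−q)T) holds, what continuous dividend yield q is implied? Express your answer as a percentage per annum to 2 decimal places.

From F = S·e^((r−q)T): (r − q) = ln(F/S)/T
ln(1776.10/1723.19) = ln(1.030705) = 0.030243
(r − q) = 0.030243 / (241/365) = 0.045804
q = r − ln(F/S)/T = 0.0902 − 0.045804 = 0.044396
q = 4.44%

4.44%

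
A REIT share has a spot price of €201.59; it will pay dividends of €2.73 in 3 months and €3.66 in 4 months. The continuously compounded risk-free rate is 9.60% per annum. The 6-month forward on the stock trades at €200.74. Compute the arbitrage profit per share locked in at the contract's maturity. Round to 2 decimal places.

PV(dividends) I = 2.73·e^(−0.0960·3/12) + 3.66·e^(−0.0960·4/12) = 6.2100
Fair forward F* = (S − I)·e^(rT) = (201.59 − 6.2100)·e^0.048000 = 195.3800 × 1.049171 = 204.9870
Market €200.74 < fair 204.9870: forward underpriced → reverse cash-and-carry (short the stock, invest proceeds at r, pay the dividends, go long the forward).
Profit at T = |F_mkt − F*| = |200.74 − 204.9870| = €4.25 per share

€4.25 per share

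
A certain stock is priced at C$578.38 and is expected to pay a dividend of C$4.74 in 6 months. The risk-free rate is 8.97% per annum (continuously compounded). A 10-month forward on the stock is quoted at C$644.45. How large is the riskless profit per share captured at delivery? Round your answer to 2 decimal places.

C$26.06 per share

PV(dividends) I = 4.74·e^(−0.0897·6/12) = 4.5321
Fair forward F* = (S − I)·e^(rT) = (578.38 − 4.5321)·e^0.074750 = 573.8479 × 1.077615 = 618.3871
Market C$644.45 > fair 618.3871: forward overpriced → cash-and-carry (borrow at r, buy the stock and collect the dividends, short the forward).
Profit at T = |F_mkt − F*| = |644.45 − 618.3871| = C$26.06 per share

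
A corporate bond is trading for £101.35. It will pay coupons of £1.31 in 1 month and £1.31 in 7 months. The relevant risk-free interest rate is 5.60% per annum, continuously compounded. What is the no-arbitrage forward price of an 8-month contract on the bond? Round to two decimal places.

£102.54

PV(coupons) I = 1.31·e^(−0.0560·1/12) + 1.31·e^(−0.0560·7/12)
I = 1.3039 + 1.2679 = 2.5718
F = (S − I)·e^(rT) = (101.35 − 2.5718) · e^(0.0560·8/12)
= 98.7782 · e^0.037333 = 98.7782 × 1.038039 = £102.54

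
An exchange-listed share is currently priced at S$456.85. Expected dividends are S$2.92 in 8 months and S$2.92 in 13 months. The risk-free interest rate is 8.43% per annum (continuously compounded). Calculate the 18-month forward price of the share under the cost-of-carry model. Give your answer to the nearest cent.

PV(dividends) I = 2.92·e^(−0.0843·8/12) + 2.92·e^(−0.0843·13/12)
I = 2.7604 + 2.6651 = 5.4255
F = (S − I)·e^(rT) = (456.85 − 5.4255) · e^(0.0843·18/12)
= 451.4245 · e^0.126450 = 451.4245 × 1.134793 = S$512.27

S$512.27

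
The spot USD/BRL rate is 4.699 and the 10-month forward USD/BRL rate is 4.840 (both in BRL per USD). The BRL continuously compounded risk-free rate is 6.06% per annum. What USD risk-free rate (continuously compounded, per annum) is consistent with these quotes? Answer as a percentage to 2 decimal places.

F = S·e^((r_BRL − r_USD)T) ⇒ r_USD = r_BRL − ln(F/S)/T
ln(4.840/4.699) = 0.029565; /(10/12) = 0.035478
r_USD = 0.0606 − 0.035478 = 0.025122
r_USD = 2.51%

2.51%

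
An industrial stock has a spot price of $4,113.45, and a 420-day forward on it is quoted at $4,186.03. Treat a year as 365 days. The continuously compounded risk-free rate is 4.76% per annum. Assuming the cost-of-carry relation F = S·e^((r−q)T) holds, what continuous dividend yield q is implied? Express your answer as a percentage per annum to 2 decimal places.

From F = S·e^((r−q)T): (r − q) = ln(F/S)/T
ln(4186.03/4113.45) = ln(1.017645) = 0.017491
(r − q) = 0.017491 / (420/365) = 0.015201
q = r − ln(F/S)/T = 0.0476 − 0.015201 = 0.032399
q = 3.24%

3.24%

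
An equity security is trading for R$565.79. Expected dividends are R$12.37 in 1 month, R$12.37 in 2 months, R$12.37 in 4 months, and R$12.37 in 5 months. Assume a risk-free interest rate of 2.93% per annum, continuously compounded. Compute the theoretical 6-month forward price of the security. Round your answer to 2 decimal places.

PV(dividends) I = 12.37·e^(−0.0293·1/12) + 12.37·e^(−0.0293·2/12) + 12.37·e^(−0.0293·4/12) + 12.37·e^(−0.0293·5/12)
I = 12.3398 + 12.3097 + 12.2498 + 12.2199 = 49.1192
F = (S − I)·e^(rT) = (565.79 − 49.1192) · e^(0.0293·6/12)
= 516.6708 · e^0.014650 = 516.6708 × 1.014758 = R$524.30

R$524.30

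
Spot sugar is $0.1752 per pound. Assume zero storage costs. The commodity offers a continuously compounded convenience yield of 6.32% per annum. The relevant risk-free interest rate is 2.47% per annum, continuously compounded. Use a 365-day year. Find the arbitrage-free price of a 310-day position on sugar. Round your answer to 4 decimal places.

$0.1696 per pound

Net carry = r + u − y = 0.0247 + 0.0000 − 0.0632 = -0.0385
F = S·e^((r+u−y)T) = 0.1752 · e^(-0.0385 × 310/365) = 0.1752 · e^-0.032699
= 0.1752 × 0.967830 = $0.1696 per pound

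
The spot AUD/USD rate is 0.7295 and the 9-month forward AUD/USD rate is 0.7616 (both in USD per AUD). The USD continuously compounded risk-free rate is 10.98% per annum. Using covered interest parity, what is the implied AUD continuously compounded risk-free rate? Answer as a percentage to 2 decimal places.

F = S·e^((r_USD − r_AUD)T) ⇒ r_AUD = r_USD − ln(F/S)/T
ln(0.7616/0.7295) = 0.043062; /(9/12) = 0.057416
r_AUD = 0.1098 − 0.057416 = 0.052384
r_AUD = 5.24%

5.24%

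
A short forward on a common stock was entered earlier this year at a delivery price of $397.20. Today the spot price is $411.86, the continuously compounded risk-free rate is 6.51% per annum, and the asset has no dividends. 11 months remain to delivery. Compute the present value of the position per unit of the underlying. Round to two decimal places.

-$37.67

Current fair forward for the remaining 11 months: F = S·e^(r·T), r = 0.0651
F = 411.86 · e^(0.0651 × 11/12) = 411.86 × 1.061492 = 437.1861
Value of long forward = (F − K)·e^(−rT) = (437.1861 − 397.20) · e^(−0.0651·11/12)
= 39.9861 × 0.942071 = 37.67
Short position value = −(long value) = -$37.67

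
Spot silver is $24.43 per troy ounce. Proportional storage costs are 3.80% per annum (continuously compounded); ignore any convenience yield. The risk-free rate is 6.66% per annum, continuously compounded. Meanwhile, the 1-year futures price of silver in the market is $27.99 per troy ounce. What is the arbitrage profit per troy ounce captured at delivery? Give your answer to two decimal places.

Fair futures: F* = S·e^(carry·T), with carry = (r + u) = 0.0666 + 0.0380 = 0.1046
F* = 24.43 · e^(0.1046 × 1) = 24.43 · e^0.104600 = 24.43 × 1.110266 = $27.1238
Market $27.99 > fair $27.1238: forward overpriced → cash-and-carry (buy spot, short the forward).
At maturity, profit = |F_mkt − F*| = |27.99 − 27.1238| = $0.87 per troy ounce

$0.87 per troy ounce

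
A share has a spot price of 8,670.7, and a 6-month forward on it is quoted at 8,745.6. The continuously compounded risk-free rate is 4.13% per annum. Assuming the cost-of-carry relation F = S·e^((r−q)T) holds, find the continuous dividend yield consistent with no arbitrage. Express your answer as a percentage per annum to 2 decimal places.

From F = S·e^((r−q)T): (r − q) = ln(F/S)/T
ln(8745.6/8670.7) = ln(1.008638) = 0.008601
(r − q) = 0.008601 / (6/12) = 0.017202
q = r − ln(F/S)/T = 0.0413 − 0.017202 = 0.024098
q = 2.41%

2.41%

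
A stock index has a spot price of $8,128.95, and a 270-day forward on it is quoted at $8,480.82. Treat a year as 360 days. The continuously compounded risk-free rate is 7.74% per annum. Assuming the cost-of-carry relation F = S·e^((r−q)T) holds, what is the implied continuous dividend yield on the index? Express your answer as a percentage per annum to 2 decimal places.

2.09%

From F = S·e^((r−q)T): (r − q) = ln(F/S)/T
ln(8480.82/8128.95) = ln(1.043286) = 0.042375
(r − q) = 0.042375 / (270/360) = 0.056500
q = r − ln(F/S)/T = 0.0774 − 0.056500 = 0.020900
q = 2.09%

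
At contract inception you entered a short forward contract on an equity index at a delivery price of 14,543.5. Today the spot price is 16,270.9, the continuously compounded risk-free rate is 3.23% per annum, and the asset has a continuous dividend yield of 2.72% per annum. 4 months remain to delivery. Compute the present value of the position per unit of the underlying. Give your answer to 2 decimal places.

Current fair forward for the remaining 4 months: F = S·e^((r − q)·T), (r − q) = 0.0323 − 0.0272 = 0.0051
F = 16270.9 · e^(0.0051 × 4/12) = 16270.9 × 1.00170145 = 16298.5841
Value of long forward = (F − K)·e^(−rT) = (16298.5841 − 14543.5) · e^(−0.0323·4/12)
= 1755.0841 × 0.98929109 = 1736.29
Short position value = −(long value) = -1736.29

-1736.29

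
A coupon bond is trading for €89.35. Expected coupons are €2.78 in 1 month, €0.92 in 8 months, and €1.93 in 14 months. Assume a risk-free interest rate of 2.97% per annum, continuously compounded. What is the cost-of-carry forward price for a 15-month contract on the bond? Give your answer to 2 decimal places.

PV(coupons) I = 2.78·e^(−0.0297·1/12) + 0.92·e^(−0.0297·8/12) + 1.93·e^(−0.0297·14/12)
I = 2.7731 + 0.9020 + 1.8643 = 5.5394
F = (S − I)·e^(rT) = (89.35 − 5.5394) · e^(0.0297·15/12)
= 83.8106 · e^0.037125 = 83.8106 × 1.037823 = €86.98

€86.98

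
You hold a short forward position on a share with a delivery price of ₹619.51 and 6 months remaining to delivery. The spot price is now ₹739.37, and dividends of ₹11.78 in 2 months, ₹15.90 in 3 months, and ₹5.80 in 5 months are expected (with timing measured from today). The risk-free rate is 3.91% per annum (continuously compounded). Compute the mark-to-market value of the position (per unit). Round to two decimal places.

PV(remaining dividends) I = 11.78·e^(−0.0391·2/12) + 15.90·e^(−0.0391·3/12) + 5.80·e^(−0.0391·5/12) = 33.1551
Current forward F = (S − I)·e^(rT) = (739.37 − 33.1551)·e^(0.0391·6/12) = 706.2149 × 1.019742 = 720.1570
Value (long) = (F − K)·e^(−rT) = (720.1570 − 619.51) × 0.980640 = 98.6985
Short position value = −(long value) = -₹98.70

-₹98.70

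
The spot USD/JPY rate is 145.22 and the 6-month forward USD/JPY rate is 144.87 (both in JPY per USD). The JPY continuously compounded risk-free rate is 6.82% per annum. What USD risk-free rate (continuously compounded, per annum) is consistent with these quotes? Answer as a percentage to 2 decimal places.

F = S·e^((r_JPY − r_USD)T) ⇒ r_USD = r_JPY − ln(F/S)/T
ln(144.87/145.22) = -0.002413; /(6/12) = -0.004826
r_USD = 0.0682 + 0.004826 = 0.073026
r_USD = 7.30%

7.30%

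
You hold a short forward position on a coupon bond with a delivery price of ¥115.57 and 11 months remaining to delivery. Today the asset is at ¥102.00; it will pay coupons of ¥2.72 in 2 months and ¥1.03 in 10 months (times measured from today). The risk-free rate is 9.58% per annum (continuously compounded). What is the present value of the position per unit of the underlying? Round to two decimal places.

PV(remaining coupons) I = 2.72·e^(−0.0958·2/12) + 1.03·e^(−0.0958·10/12) = 3.6279
Current forward F = (S − I)·e^(rT) = (102.00 − 3.6279)·e^(0.0958·11/12) = 98.3721 × 1.091788 = 107.4015
Value (long) = (F − K)·e^(−rT) = (107.4015 − 115.57) × 0.915929 = -7.4818
Short position value = −(long value) = ¥7.48

¥7.48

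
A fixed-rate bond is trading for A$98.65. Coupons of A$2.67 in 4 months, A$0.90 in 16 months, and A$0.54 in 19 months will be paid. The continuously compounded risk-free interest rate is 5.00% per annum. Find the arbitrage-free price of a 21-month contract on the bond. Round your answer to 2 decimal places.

A$103.34

PV(coupons) I = 2.67·e^(−0.0500·4/12) + 0.90·e^(−0.0500·16/12) + 0.54·e^(−0.0500·19/12)
I = 2.6259 + 0.8420 + 0.4989 = 3.9668
F = (S − I)·e^(rT) = (98.65 − 3.9668) · e^(0.0500·21/12)
= 94.6832 · e^0.087500 = 94.6832 × 1.091442 = A$103.34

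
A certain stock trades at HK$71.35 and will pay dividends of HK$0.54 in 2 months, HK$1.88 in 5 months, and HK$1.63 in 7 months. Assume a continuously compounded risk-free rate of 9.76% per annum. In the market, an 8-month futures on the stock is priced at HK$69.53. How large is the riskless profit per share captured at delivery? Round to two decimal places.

HK$2.48 per share

PV(dividends) I = 0.54·e^(−0.0976·2/12) + 1.88·e^(−0.0976·5/12) + 1.63·e^(−0.0976·7/12) = 3.8762
Fair futures F* = (S − I)·e^(rT) = (71.35 − 3.8762)·e^0.065067 = 67.4738 × 1.067231 = 72.0101
Market HK$69.53 < fair 72.0101: forward underpriced → reverse cash-and-carry (short the stock, invest proceeds at r, pay the dividends, go long the forward).
Profit at T = |F_mkt − F*| = |69.53 − 72.0101| = HK$2.48 per share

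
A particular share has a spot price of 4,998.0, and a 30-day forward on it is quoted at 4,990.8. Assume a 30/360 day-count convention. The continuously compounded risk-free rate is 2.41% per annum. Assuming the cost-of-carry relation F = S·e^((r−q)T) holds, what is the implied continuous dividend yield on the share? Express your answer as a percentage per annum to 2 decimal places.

From F = S·e^((r−q)T): (r − q) = ln(F/S)/T
ln(4990.8/4998.0) = ln(0.998559) = -0.001442
(r − q) = -0.001442 / (30/360) = -0.017304
q = r − ln(F/S)/T = 0.0241 + 0.017304 = 0.041404
q = 4.14%

4.14%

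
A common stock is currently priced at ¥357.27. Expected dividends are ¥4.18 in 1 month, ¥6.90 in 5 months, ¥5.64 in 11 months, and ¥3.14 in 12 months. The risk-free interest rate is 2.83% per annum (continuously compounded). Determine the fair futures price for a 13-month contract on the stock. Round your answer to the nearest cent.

¥348.25

PV(dividends) I = 4.18·e^(−0.0283·1/12) + 6.90·e^(−0.0283·5/12) + 5.64·e^(−0.0283·11/12) + 3.14·e^(−0.0283·12/12)
I = 4.1702 + 6.8191 + 5.4956 + 3.0524 = 19.5373
F = (S − I)·e^(rT) = (357.27 − 19.5373) · e^(0.0283·13/12)
= 337.7327 · e^0.030658 = 337.7327 × 1.031133 = ¥348.25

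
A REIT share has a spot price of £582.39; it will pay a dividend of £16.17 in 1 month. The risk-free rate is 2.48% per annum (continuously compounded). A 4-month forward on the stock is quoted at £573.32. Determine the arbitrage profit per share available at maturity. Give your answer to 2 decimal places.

PV(dividends) I = 16.17·e^(−0.0248·1/12) = 16.1366
Fair forward F* = (S − I)·e^(rT) = (582.39 − 16.1366)·e^0.008267 = 566.2534 × 1.008301 = 570.9539
Market £573.32 > fair 570.9539: forward overpriced → cash-and-carry (borrow at r, buy the stock and collect the dividends, short the forward).
Profit at T = |F_mkt − F*| = |573.32 − 570.9539| = £2.37 per share

£2.37 per share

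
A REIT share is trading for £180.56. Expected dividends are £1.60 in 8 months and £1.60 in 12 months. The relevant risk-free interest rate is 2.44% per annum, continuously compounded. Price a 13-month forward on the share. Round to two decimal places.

£182.18

PV(dividends) I = 1.60·e^(−0.0244·8/12) + 1.60·e^(−0.0244·12/12)
I = 1.5742 + 1.5614 = 3.1356
F = (S − I)·e^(rT) = (180.56 − 3.1356) · e^(0.0244·13/12)
= 177.4244 · e^0.026433 = 177.4244 × 1.026785 = £182.18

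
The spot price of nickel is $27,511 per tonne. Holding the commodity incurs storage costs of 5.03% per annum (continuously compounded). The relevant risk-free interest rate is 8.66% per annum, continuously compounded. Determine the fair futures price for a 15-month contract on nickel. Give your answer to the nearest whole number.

Net carry = r + u − y = 0.0866 + 0.0503 − 0.0000 = 0.1369
F = S·e^((r+u−y)T) = 27511 · e^(0.1369 × 15/12) = 27511 · e^0.171125
= 27511 × 1.186639 = $32,646 per tonne

$32,646 per tonne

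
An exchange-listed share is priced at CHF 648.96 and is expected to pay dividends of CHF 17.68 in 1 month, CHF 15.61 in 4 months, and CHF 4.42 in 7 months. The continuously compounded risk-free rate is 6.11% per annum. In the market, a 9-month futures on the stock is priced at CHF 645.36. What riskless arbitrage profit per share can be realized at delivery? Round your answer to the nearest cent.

PV(dividends) I = 17.68·e^(−0.0611·1/12) + 15.61·e^(−0.0611·4/12) + 4.42·e^(−0.0611·7/12) = 37.1507
Fair futures F* = (S − I)·e^(rT) = (648.96 − 37.1507)·e^0.045825 = 611.8093 × 1.046891 = 640.4976
Market CHF 645.36 > fair 640.4976: forward overpriced → cash-and-carry (borrow at r, buy the stock and collect the dividends, short the forward).
Profit at T = |F_mkt − F*| = |645.36 − 640.4976| = CHF 4.86 per share

CHF 4.86 per share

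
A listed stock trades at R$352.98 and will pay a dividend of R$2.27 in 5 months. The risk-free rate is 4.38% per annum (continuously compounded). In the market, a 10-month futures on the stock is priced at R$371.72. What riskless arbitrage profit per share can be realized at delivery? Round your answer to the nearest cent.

PV(dividends) I = 2.27·e^(−0.0438·5/12) = 2.2289
Fair futures F* = (S − I)·e^(rT) = (352.98 − 2.2289)·e^0.036500 = 350.7511 × 1.037174 = 363.7899
Market R$371.72 > fair 363.7899: forward overpriced → cash-and-carry (borrow at r, buy the stock and collect the dividends, short the forward).
Profit at T = |F_mkt − F*| = |371.72 − 363.7899| = R$7.93 per share

R$7.93 per share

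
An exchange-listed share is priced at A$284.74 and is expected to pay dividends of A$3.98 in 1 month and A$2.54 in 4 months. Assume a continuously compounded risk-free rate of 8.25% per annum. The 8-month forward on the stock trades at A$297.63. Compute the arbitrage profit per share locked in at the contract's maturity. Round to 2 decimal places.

PV(dividends) I = 3.98·e^(−0.0825·1/12) + 2.54·e^(−0.0825·4/12) = 6.4238
Fair forward F* = (S − I)·e^(rT) = (284.74 − 6.4238)·e^0.055000 = 278.3162 × 1.056541 = 294.0525
Market A$297.63 > fair 294.0525: forward overpriced → cash-and-carry (borrow at r, buy the stock and collect the dividends, short the forward).
Profit at T = |F_mkt − F*| = |297.63 − 294.0525| = A$3.58 per share

A$3.58 per share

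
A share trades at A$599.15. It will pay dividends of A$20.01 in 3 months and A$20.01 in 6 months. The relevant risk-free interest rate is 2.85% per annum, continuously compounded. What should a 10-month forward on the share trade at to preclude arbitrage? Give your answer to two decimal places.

A$573.00

PV(dividends) I = 20.01·e^(−0.0285·3/12) + 20.01·e^(−0.0285·6/12)
I = 19.8679 + 19.7269 = 39.5948
F = (S − I)·e^(rT) = (599.15 − 39.5948) · e^(0.0285·10/12)
= 559.5552 · e^0.023750 = 559.5552 × 1.024034 = A$573.00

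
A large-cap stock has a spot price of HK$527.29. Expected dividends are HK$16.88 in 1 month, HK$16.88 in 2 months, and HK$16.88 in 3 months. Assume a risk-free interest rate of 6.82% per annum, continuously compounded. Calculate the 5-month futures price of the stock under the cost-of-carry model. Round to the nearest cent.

PV(dividends) I = 16.88·e^(−0.0682·1/12) + 16.88·e^(−0.0682·2/12) + 16.88·e^(−0.0682·3/12)
I = 16.7843 + 16.6892 + 16.5946 = 50.0681
F = (S − I)·e^(rT) = (527.29 − 50.0681) · e^(0.0682·5/12)
= 477.2219 · e^0.028417 = 477.2219 × 1.028825 = HK$490.98

HK$490.98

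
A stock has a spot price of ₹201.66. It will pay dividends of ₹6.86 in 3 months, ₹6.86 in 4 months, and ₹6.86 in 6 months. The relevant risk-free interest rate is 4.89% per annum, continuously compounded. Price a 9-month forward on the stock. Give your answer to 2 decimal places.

₹188.22

PV(dividends) I = 6.86·e^(−0.0489·3/12) + 6.86·e^(−0.0489·4/12) + 6.86·e^(−0.0489·6/12)
I = 6.7766 + 6.7491 + 6.6943 = 20.2200
F = (S − I)·e^(rT) = (201.66 − 20.2200) · e^(0.0489·9/12)
= 181.4400 · e^0.036675 = 181.4400 × 1.037356 = ₹188.22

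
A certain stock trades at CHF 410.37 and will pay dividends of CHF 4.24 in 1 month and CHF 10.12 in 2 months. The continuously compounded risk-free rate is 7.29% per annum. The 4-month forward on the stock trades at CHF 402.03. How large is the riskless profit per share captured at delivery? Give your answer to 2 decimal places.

PV(dividends) I = 4.24·e^(−0.0729·1/12) + 10.12·e^(−0.0729·2/12) = 14.2121
Fair forward F* = (S − I)·e^(rT) = (410.37 − 14.2121)·e^0.024300 = 396.1579 × 1.024598 = 405.9026
Market CHF 402.03 < fair 405.9026: forward underpriced → reverse cash-and-carry (short the stock, invest proceeds at r, pay the dividends, go long the forward).
Profit at T = |F_mkt − F*| = |402.03 − 405.9026| = CHF 3.87 per share

CHF 3.87 per share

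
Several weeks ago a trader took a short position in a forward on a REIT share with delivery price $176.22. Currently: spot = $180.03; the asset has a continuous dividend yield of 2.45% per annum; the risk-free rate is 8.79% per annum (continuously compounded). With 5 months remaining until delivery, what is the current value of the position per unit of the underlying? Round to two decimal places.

-$8.32

Current fair forward for the remaining 5 months: F = S·e^((r − q)·T), (r − q) = 0.0879 − 0.0245 = 0.0634
F = 180.03 · e^(0.0634 × 5/12) = 180.03 × 1.026769 = 184.8492
Value of long forward = (F − K)·e^(−rT) = (184.8492 − 176.22) · e^(−0.0879·5/12)
= 8.6292 × 0.964038 = 8.32
Short position value = −(long value) = -$8.32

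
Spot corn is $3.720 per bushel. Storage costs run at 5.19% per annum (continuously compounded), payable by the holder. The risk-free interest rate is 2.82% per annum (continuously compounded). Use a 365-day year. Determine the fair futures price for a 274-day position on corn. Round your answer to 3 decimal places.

Net carry = r + u − y = 0.0282 + 0.0519 − 0.0000 = 0.0801
F = S·e^((r+u−y)T) = 3.720 · e^(0.0801 × 274/365) = 3.720 · e^0.060130
= 3.720 × 1.061975 = $3.951 per bushel

$3.951 per bushel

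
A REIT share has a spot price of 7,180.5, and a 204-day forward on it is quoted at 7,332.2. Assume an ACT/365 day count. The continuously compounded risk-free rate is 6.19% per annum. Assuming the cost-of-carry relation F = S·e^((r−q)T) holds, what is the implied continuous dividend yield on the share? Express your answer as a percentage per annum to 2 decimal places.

From F = S·e^((r−q)T): (r − q) = ln(F/S)/T
ln(7332.2/7180.5) = ln(1.021127) = 0.020907
(r − q) = 0.020907 / (204/365) = 0.037407
q = r − ln(F/S)/T = 0.0619 − 0.037407 = 0.024493
q = 2.45%

2.45%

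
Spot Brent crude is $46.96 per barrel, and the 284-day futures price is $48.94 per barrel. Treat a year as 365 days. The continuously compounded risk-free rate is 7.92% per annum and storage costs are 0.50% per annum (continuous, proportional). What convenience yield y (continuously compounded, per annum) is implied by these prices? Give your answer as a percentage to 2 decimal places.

F = S·e^((r+u−y)T) ⇒ (r+u−y) = ln(F/S)/T
ln(48.94/46.96) = 0.041299; /T ⇒ 0.053078
y = r + u − ln(F/S)/T = 0.0792 + 0.0050 − 0.053078 = 0.031122
y = 3.11%

3.11%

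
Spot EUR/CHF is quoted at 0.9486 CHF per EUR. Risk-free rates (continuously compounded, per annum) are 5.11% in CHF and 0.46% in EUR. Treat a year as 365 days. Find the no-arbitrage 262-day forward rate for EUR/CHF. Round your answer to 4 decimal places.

F = S·e^((r_CHF − r_EUR)T) = 0.9486 · e^((0.0511 − 0.0046) × 262/365)
= 0.9486 · e^0.033378 = 0.9486 × 1.033941
F = 0.9808 CHF per EUR

0.9808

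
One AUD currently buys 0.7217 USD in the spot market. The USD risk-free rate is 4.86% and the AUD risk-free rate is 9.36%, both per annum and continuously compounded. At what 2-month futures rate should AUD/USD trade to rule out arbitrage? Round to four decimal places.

0.7163

F = S·e^((r_USD − r_AUD)T) = 0.7217 · e^((0.0486 − 0.0936) × 2/12)
= 0.7217 · e^-0.007500 = 0.7217 × 0.992528
F = 0.7163 USD per AUD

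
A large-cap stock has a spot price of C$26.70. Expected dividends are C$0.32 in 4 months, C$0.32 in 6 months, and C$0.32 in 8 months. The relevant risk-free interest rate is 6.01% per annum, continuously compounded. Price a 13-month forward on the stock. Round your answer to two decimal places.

PV(dividends) I = 0.32·e^(−0.0601·4/12) + 0.32·e^(−0.0601·6/12) + 0.32·e^(−0.0601·8/12)
I = 0.3137 + 0.3105 + 0.3074 = 0.9316
F = (S − I)·e^(rT) = (26.70 − 0.9316) · e^(0.0601·13/12)
= 25.7684 · e^0.065108 = 25.7684 × 1.067274 = C$27.50

C$27.50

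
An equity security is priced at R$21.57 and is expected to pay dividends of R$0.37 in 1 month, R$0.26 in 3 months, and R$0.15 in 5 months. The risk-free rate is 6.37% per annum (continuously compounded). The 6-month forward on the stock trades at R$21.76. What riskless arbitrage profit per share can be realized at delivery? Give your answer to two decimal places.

PV(dividends) I = 0.37·e^(−0.0637·1/12) + 0.26·e^(−0.0637·3/12) + 0.15·e^(−0.0637·5/12) = 0.7700
Fair forward F* = (S − I)·e^(rT) = (21.57 − 0.7700)·e^0.031850 = 20.8000 × 1.032363 = 21.4732
Market R$21.76 > fair 21.4732: forward overpriced → cash-and-carry (borrow at r, buy the stock and collect the dividends, short the forward).
Profit at T = |F_mkt − F*| = |21.76 − 21.4732| = R$0.29 per share

R$0.29 per share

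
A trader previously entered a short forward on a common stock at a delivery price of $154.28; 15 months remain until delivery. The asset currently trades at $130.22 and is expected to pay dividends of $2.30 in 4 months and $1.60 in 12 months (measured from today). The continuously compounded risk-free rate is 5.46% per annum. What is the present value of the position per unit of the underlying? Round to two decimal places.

$17.66

PV(remaining dividends) I = 2.30·e^(−0.0546·4/12) + 1.60·e^(−0.0546·12/12) = 3.7735
Current forward F = (S − I)·e^(rT) = (130.22 − 3.7735)·e^(0.0546·15/12) = 126.4465 × 1.070633 = 135.3778
Value (long) = (F − K)·e^(−rT) = (135.3778 − 154.28) × 0.934027 = -17.6552
Short position value = −(long value) = $17.66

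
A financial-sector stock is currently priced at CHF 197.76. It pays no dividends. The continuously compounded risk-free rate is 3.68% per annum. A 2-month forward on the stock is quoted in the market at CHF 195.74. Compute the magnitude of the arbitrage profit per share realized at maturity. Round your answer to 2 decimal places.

CHF 3.24 per share

Fair forward: F* = S·e^(carry·T), with carry = r = 0.0368
F* = 197.76 · e^(0.0368 × 2/12) = 197.76 · e^0.006133 = 197.76 × 1.006152 = CHF 198.9766
Market CHF 195.74 < fair CHF 198.9766: forward underpriced → reverse cash-and-carry (short spot, go long the forward).
At maturity, profit = |F_mkt − F*| = |195.74 − 198.9766| = CHF 3.24 per share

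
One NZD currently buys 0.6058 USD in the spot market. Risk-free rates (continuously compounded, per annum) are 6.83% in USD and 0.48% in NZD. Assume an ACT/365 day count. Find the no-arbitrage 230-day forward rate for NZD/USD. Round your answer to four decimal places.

F = S·e^((r_USD − r_NZD)T) = 0.6058 · e^((0.0683 − 0.0048) × 230/365)
= 0.6058 · e^0.040014 = 0.6058 × 1.040825
F = 0.6305 USD per NZD

0.6305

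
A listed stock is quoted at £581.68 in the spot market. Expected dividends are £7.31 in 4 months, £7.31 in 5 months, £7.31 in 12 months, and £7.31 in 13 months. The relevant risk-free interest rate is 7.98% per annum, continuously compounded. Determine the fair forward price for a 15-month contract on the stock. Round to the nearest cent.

£612.15

PV(dividends) I = 7.31·e^(−0.0798·4/12) + 7.31·e^(−0.0798·5/12) + 7.31·e^(−0.0798·12/12) + 7.31·e^(−0.0798·13/12)
I = 7.1181 + 7.0709 + 6.7493 + 6.7046 = 27.6429
F = (S − I)·e^(rT) = (581.68 − 27.6429) · e^(0.0798·15/12)
= 554.0371 · e^0.099750 = 554.0371 × 1.104895 = £612.15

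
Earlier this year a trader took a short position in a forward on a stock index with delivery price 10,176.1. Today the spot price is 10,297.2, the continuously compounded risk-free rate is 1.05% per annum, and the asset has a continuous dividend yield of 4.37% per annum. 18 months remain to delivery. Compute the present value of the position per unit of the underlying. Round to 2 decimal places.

373.22

Current fair forward for the remaining 18 months: F = S·e^((r − q)·T), (r − q) = 0.0105 − 0.0437 = -0.0332
F = 10297.2 · e^(-0.0332 × 18/12) = 10297.2 × 0.95141969 = 9796.9588
Value of long forward = (F − K)·e^(−rT) = (9796.9588 − 10176.1) · e^(−0.0105·18/12)
= -379.1412 × 0.98437338 = -373.22
Short position value = −(long value) = 373.22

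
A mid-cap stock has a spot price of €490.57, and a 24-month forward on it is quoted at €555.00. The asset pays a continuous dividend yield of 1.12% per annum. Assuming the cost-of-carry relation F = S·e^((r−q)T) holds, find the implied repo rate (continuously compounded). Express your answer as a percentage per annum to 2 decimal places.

From F = S·e^((r−q)T): (r − q) = ln(F/S)/T
ln(555.00/490.57) = ln(1.131337) = 0.123400
(r − q) = 0.123400 / (24/12) = 0.061700
r = ln(F/S)/T + q = 0.061700 + 0.0112 = 0.072900
r = 7.29%

7.29%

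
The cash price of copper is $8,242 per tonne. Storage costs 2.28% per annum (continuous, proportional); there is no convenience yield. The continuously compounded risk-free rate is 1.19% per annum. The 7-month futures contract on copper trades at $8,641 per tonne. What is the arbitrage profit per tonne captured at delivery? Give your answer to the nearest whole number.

$230 per tonne

Fair futures: F* = S·e^(carry·T), with carry = (r + u) = 0.0119 + 0.0228 = 0.0347
F* = 8242 · e^(0.0347 × 7/12) = 8242 · e^0.020242 = 8242 × 1.020448 = $8410.5324
Market $8641 > fair $8410.5324: forward overpriced → cash-and-carry (buy spot, short the forward).
At maturity, profit = |F_mkt − F*| = |8641 − 8410.5324| = $230 per tonne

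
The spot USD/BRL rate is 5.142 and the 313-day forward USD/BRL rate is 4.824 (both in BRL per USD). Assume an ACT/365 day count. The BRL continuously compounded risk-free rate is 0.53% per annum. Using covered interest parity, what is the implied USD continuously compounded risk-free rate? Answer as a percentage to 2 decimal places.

F = S·e^((r_BRL − r_USD)T) ⇒ r_USD = r_BRL − ln(F/S)/T
ln(4.824/5.142) = -0.063839; /(313/365) = -0.074445
r_USD = 0.0053 + 0.074445 = 0.079745
r_USD = 7.97%

7.97%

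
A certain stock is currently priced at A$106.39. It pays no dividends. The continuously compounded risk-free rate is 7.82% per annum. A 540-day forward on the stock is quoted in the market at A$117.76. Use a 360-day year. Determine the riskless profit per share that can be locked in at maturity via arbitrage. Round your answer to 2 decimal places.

A$1.87 per share

Fair forward: F* = S·e^(carry·T), with carry = r = 0.0782
F* = 106.39 · e^(0.0782 × 540/360) = 106.39 · e^0.117300 = 106.39 × 1.124457 = A$119.6310
Market A$117.76 < fair A$119.6310: forward underpriced → reverse cash-and-carry (short spot, go long the forward).
At maturity, profit = |F_mkt − F*| = |117.76 − 119.6310| = A$1.87 per share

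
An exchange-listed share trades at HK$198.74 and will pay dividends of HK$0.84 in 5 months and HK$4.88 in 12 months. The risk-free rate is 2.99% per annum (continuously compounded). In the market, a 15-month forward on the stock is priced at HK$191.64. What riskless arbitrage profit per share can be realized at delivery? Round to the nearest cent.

HK$8.89 per share

PV(dividends) I = 0.84·e^(−0.0299·5/12) + 4.88·e^(−0.0299·12/12) = 5.5658
Fair forward F* = (S − I)·e^(rT) = (198.74 − 5.5658)·e^0.037375 = 193.1742 × 1.038082 = 200.5307
Market HK$191.64 < fair 200.5307: forward underpriced → reverse cash-and-carry (short the stock, invest proceeds at r, pay the dividends, go long the forward).
Profit at T = |F_mkt − F*| = |191.64 − 200.5307| = HK$8.89 per share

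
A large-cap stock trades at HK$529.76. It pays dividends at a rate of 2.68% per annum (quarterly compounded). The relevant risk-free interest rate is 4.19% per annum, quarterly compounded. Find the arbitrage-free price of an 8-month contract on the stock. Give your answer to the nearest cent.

F = S · (1+r/4)^(4T) / (1+q/4)^(4T)
= 529.76 × 1.028178 / 1.017967 = 529.76 × 1.010031
F = HK$535.07

HK$535.07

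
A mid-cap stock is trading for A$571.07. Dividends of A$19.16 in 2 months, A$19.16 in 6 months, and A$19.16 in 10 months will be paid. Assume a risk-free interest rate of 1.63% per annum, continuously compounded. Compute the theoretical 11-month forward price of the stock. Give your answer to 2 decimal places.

A$521.79

PV(dividends) I = 19.16·e^(−0.0163·2/12) + 19.16·e^(−0.0163·6/12) + 19.16·e^(−0.0163·10/12)
I = 19.1080 + 19.0045 + 18.9015 = 57.0140
F = (S − I)·e^(rT) = (571.07 − 57.0140) · e^(0.0163·11/12)
= 514.0560 · e^0.014942 = 514.0560 × 1.015054 = A$521.79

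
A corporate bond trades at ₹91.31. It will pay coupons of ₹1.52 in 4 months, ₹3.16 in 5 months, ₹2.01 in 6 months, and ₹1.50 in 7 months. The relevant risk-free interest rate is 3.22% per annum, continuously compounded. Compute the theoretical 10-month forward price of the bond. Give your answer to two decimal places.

₹85.50

PV(coupons) I = 1.52·e^(−0.0322·4/12) + 3.16·e^(−0.0322·5/12) + 2.01·e^(−0.0322·6/12) + 1.50·e^(−0.0322·7/12)
I = 1.5038 + 3.1179 + 1.9779 + 1.4721 = 8.0717
F = (S − I)·e^(rT) = (91.31 − 8.0717) · e^(0.0322·10/12)
= 83.2383 · e^0.026833 = 83.2383 × 1.027196 = ₹85.50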